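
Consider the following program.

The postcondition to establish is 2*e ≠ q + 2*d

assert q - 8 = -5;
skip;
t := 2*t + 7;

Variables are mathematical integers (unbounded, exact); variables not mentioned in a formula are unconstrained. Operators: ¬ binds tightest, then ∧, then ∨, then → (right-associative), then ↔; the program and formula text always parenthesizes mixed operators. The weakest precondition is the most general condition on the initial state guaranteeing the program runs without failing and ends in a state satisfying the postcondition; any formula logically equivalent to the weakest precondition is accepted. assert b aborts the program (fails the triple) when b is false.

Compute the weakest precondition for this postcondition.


Working backward. After the program, the postcondition 2*e ≠ q + 2*d must hold; in canonical form it is 2*e ≠ 2*d + q.
Before t := 2*t + 7: 2*e ≠ 2*d + q
Before skip: 2*e ≠ 2*d + q
Before assert q - 8 = -5: q = 3 ∧ 2*e ≠ 2*d + q
Answer: WP = q = 3 ∧ 2*e ≠ 2*d + q


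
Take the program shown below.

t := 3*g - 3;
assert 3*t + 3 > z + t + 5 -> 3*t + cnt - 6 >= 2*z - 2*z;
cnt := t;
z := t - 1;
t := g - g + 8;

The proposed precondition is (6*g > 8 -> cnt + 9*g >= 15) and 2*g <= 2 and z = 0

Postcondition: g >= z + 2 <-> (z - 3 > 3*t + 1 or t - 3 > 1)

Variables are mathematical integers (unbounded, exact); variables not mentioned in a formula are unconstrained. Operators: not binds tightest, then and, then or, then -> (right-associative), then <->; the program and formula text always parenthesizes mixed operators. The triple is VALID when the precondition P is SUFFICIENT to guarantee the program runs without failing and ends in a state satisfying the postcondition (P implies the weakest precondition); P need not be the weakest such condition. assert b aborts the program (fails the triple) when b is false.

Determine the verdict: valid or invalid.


Working backward. After the program, the postcondition g >= z + 2 <-> (z - 3 > 3*t + 1 or t - 3 > 1) must hold; in canonical form it is g >= z + 2 <-> (z > 3*t + 4 or t > 4).
Before t := g - g + 8: g >= z + 2
Before z := t - 1: g >= t + 1
Before cnt := t: g >= t + 1
Before assert 3*t + 3 > z + t + 5 -> 3*t + cnt - 6 >= 2*z - 2*z: (2*t > z + 2 -> cnt + 3*t >= 6) and g >= t + 1
Before t := 3*g - 3: (6*g > z + 8 -> cnt + 9*g >= 15) and 2*g <= 2
The weakest precondition is (6*g > z + 8 -> cnt + 9*g >= 15) and 2*g <= 2.
Check whether (6*g > 8 -> cnt + 9*g >= 15) and 2*g <= 2 and z = 0 implies it.
Every state satisfying the precondition satisfies the weakest precondition: the implication holds.
Answer: valid


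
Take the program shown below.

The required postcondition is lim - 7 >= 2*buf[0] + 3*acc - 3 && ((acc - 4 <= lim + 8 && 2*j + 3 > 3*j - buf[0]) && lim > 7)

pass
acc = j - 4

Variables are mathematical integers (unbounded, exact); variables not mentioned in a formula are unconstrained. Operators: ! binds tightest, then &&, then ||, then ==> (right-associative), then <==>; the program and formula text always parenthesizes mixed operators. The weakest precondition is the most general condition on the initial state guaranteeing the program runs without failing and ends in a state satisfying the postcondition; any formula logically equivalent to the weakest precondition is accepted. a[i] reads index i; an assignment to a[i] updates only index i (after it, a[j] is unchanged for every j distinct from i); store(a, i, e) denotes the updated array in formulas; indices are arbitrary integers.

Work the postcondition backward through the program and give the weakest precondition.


Working backward. After the program, the postcondition lim - 7 >= 2*buf[0] + 3*acc - 3 && ((acc - 4 <= lim + 8 && 2*j + 3 > 3*j - buf[0]) && lim > 7) must hold; in canonical form it is lim >= 2*buf[0] + 3*acc + 4 && acc <= lim + 12 && buf[0] > j - 3 && lim > 7.
Before acc := j - 4: lim >= 2*buf[0] + 3*j - 8 && j <= lim + 16 && buf[0] > j - 3 && lim > 7
Before skip: lim >= 2*buf[0] + 3*j - 8 && j <= lim + 16 && buf[0] > j - 3 && lim > 7
Answer: WP = lim >= 2*buf[0] + 3*j - 8 && j <= lim + 16 && buf[0] > j - 3 && lim > 7


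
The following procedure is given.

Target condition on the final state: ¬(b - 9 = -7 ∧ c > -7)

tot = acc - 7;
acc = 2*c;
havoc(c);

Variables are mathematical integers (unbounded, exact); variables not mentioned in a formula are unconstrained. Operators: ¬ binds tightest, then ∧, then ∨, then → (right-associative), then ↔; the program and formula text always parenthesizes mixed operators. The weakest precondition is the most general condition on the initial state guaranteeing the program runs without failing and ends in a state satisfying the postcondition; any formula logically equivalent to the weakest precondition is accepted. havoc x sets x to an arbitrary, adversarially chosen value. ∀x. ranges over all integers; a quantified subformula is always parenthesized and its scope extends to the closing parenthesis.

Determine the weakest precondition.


Working backward. After the program, the postcondition ¬(b - 9 = -7 ∧ c > -7) must hold; in canonical form it is ¬(b = 2 ∧ c > -7).
Before havoc c: ∀c_1. (¬(b = 2 ∧ c_1 > -7))
Before acc := 2*c: ∀c_1. (¬(b = 2 ∧ c_1 > -7))
Before tot := acc - 7: ∀c_1. (¬(b = 2 ∧ c_1 > -7))
Answer: WP = ∀c_1. (¬(b = 2 ∧ c_1 > -7))


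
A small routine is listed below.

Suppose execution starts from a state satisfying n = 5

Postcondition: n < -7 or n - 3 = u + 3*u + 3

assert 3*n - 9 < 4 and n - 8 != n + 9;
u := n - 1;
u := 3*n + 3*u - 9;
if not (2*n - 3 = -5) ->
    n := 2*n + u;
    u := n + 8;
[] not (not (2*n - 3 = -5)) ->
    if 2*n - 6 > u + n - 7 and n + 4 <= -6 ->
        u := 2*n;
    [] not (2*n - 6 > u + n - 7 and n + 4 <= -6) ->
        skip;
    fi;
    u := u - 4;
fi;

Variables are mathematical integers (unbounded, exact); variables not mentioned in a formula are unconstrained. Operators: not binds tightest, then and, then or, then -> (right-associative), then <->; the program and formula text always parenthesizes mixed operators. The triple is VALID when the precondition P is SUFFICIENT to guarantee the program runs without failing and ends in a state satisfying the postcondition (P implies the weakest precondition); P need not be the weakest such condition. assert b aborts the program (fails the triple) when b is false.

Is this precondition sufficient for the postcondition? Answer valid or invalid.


Working backward. After the program, the postcondition n < -7 or n - 3 = u + 3*u + 3 must hold; in canonical form it is n < -7 or n = 4*u + 6.
Then branch requires 2*n + u < -7 or 6*n + 3*u = -38; else branch requires ((n > u - 1 and n <= -10) -> (n < -7 or 7*n = 10)) and ((not (n > u - 1 and n <= -10)) -> (n < -7 or n = 4*u - 10)).
Before the if: ((not (2*n = -2)) -> (2*n + u < -7 or 6*n + 3*u = -38)) and (2*n = -2 -> (((n > u - 1 and n <= -10) -> (n < -7 or 7*n = 10)) and ((not (n > u - 1 and n <= -10)) -> (n < -7 or n = 4*u - 10))))
Before u := 3*n + 3*u - 9: ((not (2*n = -2)) -> (5*n + 3*u < 2 or 15*n + 9*u = -11)) and (2*n = -2 -> (((2*n + 3*u < 10 and n <= -10) -> (n < -7 or 7*n = 10)) and ((not (2*n + 3*u < 10 and n <= -10)) -> (n < -7 or 11*n + 12*u = 46))))
Before u := n - 1: ((not (2*n = -2)) -> (8*n < 5 or 24*n = -2)) and (2*n = -2 -> (((5*n < 13 and n <= -10) -> (n < -7 or 7*n = 10)) and ((not (5*n < 13 and n <= -10)) -> (n < -7 or 23*n = 58))))
Before assert 3*n - 9 < 4 and n - 8 != n + 9: 3*n < 13 and ((not (2*n = -2)) -> (8*n < 5 or 24*n = -2)) and (2*n = -2 -> (((5*n < 13 and n <= -10) -> (n < -7 or 7*n = 10)) and ((not (5*n < 13 and n <= -10)) -> (n < -7 or 23*n = 58))))
The weakest precondition is 3*n < 13 and ((not (2*n = -2)) -> (8*n < 5 or 24*n = -2)) and (2*n = -2 -> (((5*n < 13 and n <= -10) -> (n < -7 or 7*n = 10)) and ((not (5*n < 13 and n <= -10)) -> (n < -7 or 23*n = 58)))).
Check whether n = 5 implies it.
Countermodel: at the initial state n = 5, the precondition holds but the weakest precondition fails.
Answer: invalid


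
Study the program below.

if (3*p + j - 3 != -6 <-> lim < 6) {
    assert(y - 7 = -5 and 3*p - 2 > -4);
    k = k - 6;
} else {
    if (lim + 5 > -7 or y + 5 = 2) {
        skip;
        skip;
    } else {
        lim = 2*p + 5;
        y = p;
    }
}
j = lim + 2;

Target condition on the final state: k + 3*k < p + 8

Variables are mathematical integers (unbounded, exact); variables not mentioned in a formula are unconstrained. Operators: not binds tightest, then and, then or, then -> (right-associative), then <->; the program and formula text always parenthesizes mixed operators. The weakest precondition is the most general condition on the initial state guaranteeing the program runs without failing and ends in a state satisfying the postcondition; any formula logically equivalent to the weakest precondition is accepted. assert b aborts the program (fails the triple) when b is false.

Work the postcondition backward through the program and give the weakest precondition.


Working backward. After the program, the postcondition k + 3*k < p + 8 must hold; in canonical form it is 4*k < p + 8.
Before j := lim + 2: 4*k < p + 8
Then branch requires y = 2 and 3*p > -2 and 4*k < p + 32; else branch requires ((lim > -12 or y = -3) -> 4*k < p + 8) and ((not (lim > -12 or y = -3)) -> 4*k < p + 8).
Before the if: ((j + 3*p != -3 <-> lim < 6) -> (y = 2 and 3*p > -2 and 4*k < p + 32)) and ((not (j + 3*p != -3 <-> lim < 6)) -> (((lim > -12 or y = -3) -> 4*k < p + 8) and ((not (lim > -12 or y = -3)) -> 4*k < p + 8)))
Answer: WP = ((j + 3*p != -3 <-> lim < 6) -> (y = 2 and 3*p > -2 and 4*k < p + 32)) and ((not (j + 3*p != -3 <-> lim < 6)) -> (((lim > -12 or y = -3) -> 4*k < p + 8) and ((not (lim > -12 or y = -3)) -> 4*k < p + 8)))


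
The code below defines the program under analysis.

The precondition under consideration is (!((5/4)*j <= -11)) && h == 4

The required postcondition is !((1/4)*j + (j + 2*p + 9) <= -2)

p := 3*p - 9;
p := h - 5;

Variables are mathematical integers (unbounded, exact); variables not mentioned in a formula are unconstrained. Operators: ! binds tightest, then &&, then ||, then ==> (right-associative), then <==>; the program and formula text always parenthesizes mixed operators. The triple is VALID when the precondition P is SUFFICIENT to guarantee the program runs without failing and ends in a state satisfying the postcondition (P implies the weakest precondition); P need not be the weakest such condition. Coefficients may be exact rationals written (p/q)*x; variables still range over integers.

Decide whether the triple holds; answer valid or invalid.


Working backward. After the program, the postcondition !((1/4)*j + (j + 2*p + 9) <= -2) must hold; in canonical form it is !((5/4)*j + 2*p <= -11).
Before p := h - 5: !(2*h + (5/4)*j <= -1)
Before p := 3*p - 9: !(2*h + (5/4)*j <= -1)
The weakest precondition is !(2*h + (5/4)*j <= -1).
Check whether (!((5/4)*j <= -11)) && h == 4 implies it.
Countermodel: at the initial state h = 4, j = -8, the precondition holds but the weakest precondition fails.
Answer: invalid


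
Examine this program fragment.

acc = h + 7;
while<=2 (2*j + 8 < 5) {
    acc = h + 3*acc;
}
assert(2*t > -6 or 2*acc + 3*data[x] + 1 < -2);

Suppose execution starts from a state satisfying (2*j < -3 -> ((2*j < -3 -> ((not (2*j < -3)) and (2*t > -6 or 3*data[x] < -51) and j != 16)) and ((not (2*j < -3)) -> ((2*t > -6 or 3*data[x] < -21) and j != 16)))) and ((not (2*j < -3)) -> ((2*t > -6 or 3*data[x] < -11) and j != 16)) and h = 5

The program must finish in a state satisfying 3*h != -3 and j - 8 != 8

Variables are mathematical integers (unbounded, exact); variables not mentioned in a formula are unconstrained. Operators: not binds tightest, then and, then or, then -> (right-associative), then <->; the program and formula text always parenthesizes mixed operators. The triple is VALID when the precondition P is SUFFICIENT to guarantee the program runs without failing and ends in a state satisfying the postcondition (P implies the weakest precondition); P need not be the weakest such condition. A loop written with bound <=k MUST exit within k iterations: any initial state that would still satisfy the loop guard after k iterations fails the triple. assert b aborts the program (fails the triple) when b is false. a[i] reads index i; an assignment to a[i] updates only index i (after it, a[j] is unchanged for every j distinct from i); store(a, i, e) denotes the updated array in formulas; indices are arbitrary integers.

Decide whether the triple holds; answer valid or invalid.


Working backward. After the program, the postcondition 3*h != -3 and j - 8 != 8 must hold; in canonical form it is 3*h != -3 and j != 16.
Before assert 2*t > -6 or 2*acc + 3*data[x] + 1 < -2: (2*t > -6 or 3*data[x] + 2*acc < -3) and 3*h != -3 and j != 16
Before the loop (bound <=2), unroll the exhaustion recursion (WP_0 = exit-now case; WP_j = one more guarded iteration, up to j = 2):
  WP_0: (not (2*j < -3)) and (2*t > -6 or 3*data[x] + 2*acc < -3) and 3*h != -3 and j != 16
  WP_1: (2*j < -3 -> ((not (2*j < -3)) and (2*t > -6 or 3*data[x] + 6*acc + 2*h < -3) and 3*h != -3 and j != 16)) and ((not (2*j < -3)) -> ((2*t > -6 or 3*data[x] + 2*acc < -3) and 3*h != -3 and j != 16))
  WP_2: (2*j < -3 -> ((2*j < -3 -> ((not (2*j < -3)) and (2*t > -6 or 3*data[x] + 18*acc + 8*h < -3) and 3*h != -3 and j != 16)) and ((not (2*j < -3)) -> ((2*t > -6 or 3*data[x] + 6*acc + 2*h < -3) and 3*h != -3 and j != 16)))) and ((not (2*j < -3)) -> ((2*t > -6 or 3*data[x] + 2*acc < -3) and 3*h != -3 and j != 16))
So before the loop: (2*j < -3 -> ((2*j < -3 -> ((not (2*j < -3)) and (2*t > -6 or 3*data[x] + 18*acc + 8*h < -3) and 3*h != -3 and j != 16)) and ((not (2*j < -3)) -> ((2*t > -6 or 3*data[x] + 6*acc + 2*h < -3) and 3*h != -3 and j != 16)))) and ((not (2*j < -3)) -> ((2*t > -6 or 3*data[x] + 2*acc < -3) and 3*h != -3 and j != 16))
Before acc := h + 7: (2*j < -3 -> ((2*j < -3 -> ((not (2*j < -3)) and (2*t > -6 or 3*data[x] + 26*h < -129) and 3*h != -3 and j != 16)) and ((not (2*j < -3)) -> ((2*t > -6 or 3*data[x] + 8*h < -45) and 3*h != -3 and j != 16)))) and ((not (2*j < -3)) -> ((2*t > -6 or 3*data[x] + 2*h < -17) and 3*h != -3 and j != 16))
The weakest precondition is (2*j < -3 -> ((2*j < -3 -> ((not (2*j < -3)) and (2*t > -6 or 3*data[x] + 26*h < -129) and 3*h != -3 and j != 16)) and ((not (2*j < -3)) -> ((2*t > -6 or 3*data[x] + 8*h < -45) and 3*h != -3 and j != 16)))) and ((not (2*j < -3)) -> ((2*t > -6 or 3*data[x] + 2*h < -17) and 3*h != -3 and j != 16)).
Check whether (2*j < -3 -> ((2*j < -3 -> ((not (2*j < -3)) and (2*t > -6 or 3*data[x] < -51) and j != 16)) and ((not (2*j < -3)) -> ((2*t > -6 or 3*data[x] < -21) and j != 16)))) and ((not (2*j < -3)) -> ((2*t > -6 or 3*data[x] < -11) and j != 16)) and h = 5 implies it.
Countermodel: at the initial state data = {[0] = -4, elsewhere -4}, h = 5, j = 0, t = -3, x = 0, the precondition holds but the weakest precondition fails.
Answer: invalid


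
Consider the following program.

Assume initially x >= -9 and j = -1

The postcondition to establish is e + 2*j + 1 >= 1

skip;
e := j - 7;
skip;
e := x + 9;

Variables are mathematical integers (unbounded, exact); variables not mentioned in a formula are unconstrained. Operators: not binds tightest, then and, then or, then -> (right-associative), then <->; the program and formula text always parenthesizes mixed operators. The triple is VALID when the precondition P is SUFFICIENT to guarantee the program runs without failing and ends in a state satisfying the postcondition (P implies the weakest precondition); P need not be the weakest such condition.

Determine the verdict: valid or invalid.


Working backward. After the program, the postcondition e + 2*j + 1 >= 1 must hold; in canonical form it is e + 2*j >= 0.
Before e := x + 9: 2*j + x >= -9
Before skip: 2*j + x >= -9
Before e := j - 7: 2*j + x >= -9
Before skip: 2*j + x >= -9
The weakest precondition is 2*j + x >= -9.
Check whether x >= -9 and j = -1 implies it.
Countermodel: at the initial state j = -1, x = -9, the precondition holds but the weakest precondition fails.
Answer: invalid


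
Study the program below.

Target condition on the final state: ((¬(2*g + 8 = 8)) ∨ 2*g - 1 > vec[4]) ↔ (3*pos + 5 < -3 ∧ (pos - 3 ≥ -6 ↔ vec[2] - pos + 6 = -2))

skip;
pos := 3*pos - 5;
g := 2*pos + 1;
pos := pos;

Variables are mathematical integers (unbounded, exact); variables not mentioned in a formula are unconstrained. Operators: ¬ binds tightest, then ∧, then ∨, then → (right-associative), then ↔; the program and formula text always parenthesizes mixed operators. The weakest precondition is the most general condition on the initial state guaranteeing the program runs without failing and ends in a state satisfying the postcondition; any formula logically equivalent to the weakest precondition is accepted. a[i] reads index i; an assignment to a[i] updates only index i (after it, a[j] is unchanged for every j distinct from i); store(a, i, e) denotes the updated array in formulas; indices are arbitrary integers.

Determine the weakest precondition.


Working backward. After the program, the postcondition ((¬(2*g + 8 = 8)) ∨ 2*g - 1 > vec[4]) ↔ (3*pos + 5 < -3 ∧ (pos - 3 ≥ -6 ↔ vec[2] - pos + 6 = -2)) must hold; in canonical form it is ((¬(2*g = 0)) ∨ 2*g > vec[4] + 1) ↔ (3*pos < -8 ∧ (pos ≥ -3 ↔ vec[2] = pos - 8)).
Before pos := pos: ((¬(2*g = 0)) ∨ 2*g > vec[4] + 1) ↔ (3*pos < -8 ∧ (pos ≥ -3 ↔ vec[2] = pos - 8))
Before g := 2*pos + 1: ((¬(4*pos = -2)) ∨ 4*pos > vec[4] - 1) ↔ (3*pos < -8 ∧ (pos ≥ -3 ↔ vec[2] = pos - 8))
Before pos := 3*pos - 5: ((¬(12*pos = 18)) ∨ 12*pos > vec[4] + 19) ↔ (9*pos < 7 ∧ (3*pos ≥ 2 ↔ vec[2] = 3*pos - 13))
Before skip: ((¬(12*pos = 18)) ∨ 12*pos > vec[4] + 19) ↔ (9*pos < 7 ∧ (3*pos ≥ 2 ↔ vec[2] = 3*pos - 13))
Answer: WP = ((¬(12*pos = 18)) ∨ 12*pos > vec[4] + 19) ↔ (9*pos < 7 ∧ (3*pos ≥ 2 ↔ vec[2] = 3*pos - 13))


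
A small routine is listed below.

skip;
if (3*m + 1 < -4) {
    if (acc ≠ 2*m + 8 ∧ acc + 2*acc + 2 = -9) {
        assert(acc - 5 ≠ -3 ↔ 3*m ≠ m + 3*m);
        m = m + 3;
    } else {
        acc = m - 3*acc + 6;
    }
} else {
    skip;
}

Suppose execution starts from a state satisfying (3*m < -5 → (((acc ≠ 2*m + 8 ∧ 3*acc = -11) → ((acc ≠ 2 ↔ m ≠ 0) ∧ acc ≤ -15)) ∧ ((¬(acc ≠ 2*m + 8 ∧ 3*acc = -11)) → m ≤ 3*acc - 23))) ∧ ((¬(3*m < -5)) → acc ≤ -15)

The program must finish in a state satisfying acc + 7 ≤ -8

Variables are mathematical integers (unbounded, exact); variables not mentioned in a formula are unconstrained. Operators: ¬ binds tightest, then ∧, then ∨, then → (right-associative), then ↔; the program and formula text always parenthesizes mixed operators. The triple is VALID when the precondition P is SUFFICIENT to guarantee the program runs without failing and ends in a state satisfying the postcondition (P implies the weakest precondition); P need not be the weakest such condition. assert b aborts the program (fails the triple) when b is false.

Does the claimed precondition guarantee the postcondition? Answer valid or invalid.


Working backward. After the program, the postcondition acc + 7 ≤ -8 must hold; in canonical form it is acc ≤ -15.
Then branch requires ((acc ≠ 2*m + 8 ∧ 3*acc = -11) → ((acc ≠ 2 ↔ m ≠ 0) ∧ acc ≤ -15)) ∧ ((¬(acc ≠ 2*m + 8 ∧ 3*acc = -11)) → m ≤ 3*acc - 21); else branch requires acc ≤ -15.
Before the if: (3*m < -5 → (((acc ≠ 2*m + 8 ∧ 3*acc = -11) → ((acc ≠ 2 ↔ m ≠ 0) ∧ acc ≤ -15)) ∧ ((¬(acc ≠ 2*m + 8 ∧ 3*acc = -11)) → m ≤ 3*acc - 21))) ∧ ((¬(3*m < -5)) → acc ≤ -15)
Before skip: (3*m < -5 → (((acc ≠ 2*m + 8 ∧ 3*acc = -11) → ((acc ≠ 2 ↔ m ≠ 0) ∧ acc ≤ -15)) ∧ ((¬(acc ≠ 2*m + 8 ∧ 3*acc = -11)) → m ≤ 3*acc - 21))) ∧ ((¬(3*m < -5)) → acc ≤ -15)
The weakest precondition is (3*m < -5 → (((acc ≠ 2*m + 8 ∧ 3*acc = -11) → ((acc ≠ 2 ↔ m ≠ 0) ∧ acc ≤ -15)) ∧ ((¬(acc ≠ 2*m + 8 ∧ 3*acc = -11)) → m ≤ 3*acc - 21))) ∧ ((¬(3*m < -5)) → acc ≤ -15).
Check whether (3*m < -5 → (((acc ≠ 2*m + 8 ∧ 3*acc = -11) → ((acc ≠ 2 ↔ m ≠ 0) ∧ acc ≤ -15)) ∧ ((¬(acc ≠ 2*m + 8 ∧ 3*acc = -11)) → m ≤ 3*acc - 23))) ∧ ((¬(3*m < -5)) → acc ≤ -15) implies it.
Every state satisfying the precondition satisfies the weakest precondition: the implication holds.
Answer: valid


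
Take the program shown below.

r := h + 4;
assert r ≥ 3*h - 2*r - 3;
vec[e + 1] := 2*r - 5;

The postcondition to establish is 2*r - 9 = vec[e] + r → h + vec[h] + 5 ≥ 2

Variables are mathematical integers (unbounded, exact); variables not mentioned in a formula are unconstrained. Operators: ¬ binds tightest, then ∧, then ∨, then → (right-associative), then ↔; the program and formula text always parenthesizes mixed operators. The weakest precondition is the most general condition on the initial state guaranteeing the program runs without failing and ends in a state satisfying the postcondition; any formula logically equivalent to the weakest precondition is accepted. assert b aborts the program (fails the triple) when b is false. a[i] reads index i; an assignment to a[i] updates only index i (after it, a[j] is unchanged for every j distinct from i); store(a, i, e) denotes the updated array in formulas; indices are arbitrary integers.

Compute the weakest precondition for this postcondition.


Working backward. After the program, the postcondition 2*r - 9 = vec[e] + r → h + vec[h] + 5 ≥ 2 must hold; in canonical form it is r = vec[e] + 9 → vec[h] + h ≥ -3.
Before vec[e + 1] := 2*r - 5: r = store(vec, e + 1, 2*r - 5)[e] + 9 → store(vec, e + 1, 2*r - 5)[h] + h ≥ -3
Before assert r ≥ 3*h - 2*r - 3: 3*r ≥ 3*h - 3 ∧ (r = store(vec, e + 1, 2*r - 5)[e] + 9 → store(vec, e + 1, 2*r - 5)[h] + h ≥ -3)
Before r := h + 4: h = store(vec, e + 1, 2*h + 3)[e] + 5 → store(vec, e + 1, 2*h + 3)[h] + h ≥ -3
Answer: WP = h = store(vec, e + 1, 2*h + 3)[e] + 5 → store(vec, e + 1, 2*h + 3)[h] + h ≥ -3


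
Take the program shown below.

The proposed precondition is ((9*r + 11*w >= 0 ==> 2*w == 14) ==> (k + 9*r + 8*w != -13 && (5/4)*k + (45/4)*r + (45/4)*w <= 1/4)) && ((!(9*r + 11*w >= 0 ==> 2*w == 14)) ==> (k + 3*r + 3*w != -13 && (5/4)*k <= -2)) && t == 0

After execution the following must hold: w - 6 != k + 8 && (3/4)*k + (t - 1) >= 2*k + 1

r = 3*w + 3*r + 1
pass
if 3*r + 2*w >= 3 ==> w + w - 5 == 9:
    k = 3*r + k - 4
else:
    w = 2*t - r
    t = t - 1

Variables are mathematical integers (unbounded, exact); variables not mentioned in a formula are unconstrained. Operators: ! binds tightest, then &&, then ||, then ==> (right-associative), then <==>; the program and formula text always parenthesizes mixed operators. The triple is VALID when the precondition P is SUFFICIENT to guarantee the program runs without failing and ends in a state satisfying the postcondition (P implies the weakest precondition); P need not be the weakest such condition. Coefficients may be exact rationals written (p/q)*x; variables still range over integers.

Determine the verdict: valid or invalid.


Working backward. After the program, the postcondition w - 6 != k + 8 && (3/4)*k + (t - 1) >= 2*k + 1 must hold; in canonical form it is w != k + 14 && t >= (5/4)*k + 2.
Then branch requires w != k + 3*r + 10 && t >= (5/4)*k + (15/4)*r - 3; else branch requires 2*t != k + r + 14 && t >= (5/4)*k + 3.
Before the if: ((3*r + 2*w >= 3 ==> 2*w == 14) ==> (w != k + 3*r + 10 && t >= (5/4)*k + (15/4)*r - 3)) && ((!(3*r + 2*w >= 3 ==> 2*w == 14)) ==> (2*t != k + r + 14 && t >= (5/4)*k + 3))
Before skip: ((3*r + 2*w >= 3 ==> 2*w == 14) ==> (w != k + 3*r + 10 && t >= (5/4)*k + (15/4)*r - 3)) && ((!(3*r + 2*w >= 3 ==> 2*w == 14)) ==> (2*t != k + r + 14 && t >= (5/4)*k + 3))
Before r := 3*w + 3*r + 1: ((9*r + 11*w >= 0 ==> 2*w == 14) ==> (k + 9*r + 8*w != -13 && t >= (5/4)*k + (45/4)*r + (45/4)*w + 3/4)) && ((!(9*r + 11*w >= 0 ==> 2*w == 14)) ==> (2*t != k + 3*r + 3*w + 15 && t >= (5/4)*k + 3))
The weakest precondition is ((9*r + 11*w >= 0 ==> 2*w == 14) ==> (k + 9*r + 8*w != -13 && t >= (5/4)*k + (45/4)*r + (45/4)*w + 3/4)) && ((!(9*r + 11*w >= 0 ==> 2*w == 14)) ==> (2*t != k + 3*r + 3*w + 15 && t >= (5/4)*k + 3)).
Check whether ((9*r + 11*w >= 0 ==> 2*w == 14) ==> (k + 9*r + 8*w != -13 && (5/4)*k + (45/4)*r + (45/4)*w <= 1/4)) && ((!(9*r + 11*w >= 0 ==> 2*w == 14)) ==> (k + 3*r + 3*w != -13 && (5/4)*k <= -2)) && t == 0 implies it.
Countermodel: at the initial state k = -24, r = -13, t = 0, w = 16, the precondition holds but the weakest precondition fails.
Answer: invalid


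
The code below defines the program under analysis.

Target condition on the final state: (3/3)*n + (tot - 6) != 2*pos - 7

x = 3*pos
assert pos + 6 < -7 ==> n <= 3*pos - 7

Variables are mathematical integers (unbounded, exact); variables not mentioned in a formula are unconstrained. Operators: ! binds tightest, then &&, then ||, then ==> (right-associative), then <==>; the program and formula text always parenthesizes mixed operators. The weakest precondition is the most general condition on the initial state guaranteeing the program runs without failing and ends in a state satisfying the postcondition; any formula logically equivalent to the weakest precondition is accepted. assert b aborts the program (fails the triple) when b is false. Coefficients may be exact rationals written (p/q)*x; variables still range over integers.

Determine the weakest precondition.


Working backward. After the program, the postcondition (3/3)*n + (tot - 6) != 2*pos - 7 must hold; in canonical form it is n + tot != 2*pos - 1.
Before assert pos + 6 < -7 ==> n <= 3*pos - 7: (pos < -13 ==> n <= 3*pos - 7) && n + tot != 2*pos - 1
Before x := 3*pos: (pos < -13 ==> n <= 3*pos - 7) && n + tot != 2*pos - 1
Answer: WP = (pos < -13 ==> n <= 3*pos - 7) && n + tot != 2*pos - 1


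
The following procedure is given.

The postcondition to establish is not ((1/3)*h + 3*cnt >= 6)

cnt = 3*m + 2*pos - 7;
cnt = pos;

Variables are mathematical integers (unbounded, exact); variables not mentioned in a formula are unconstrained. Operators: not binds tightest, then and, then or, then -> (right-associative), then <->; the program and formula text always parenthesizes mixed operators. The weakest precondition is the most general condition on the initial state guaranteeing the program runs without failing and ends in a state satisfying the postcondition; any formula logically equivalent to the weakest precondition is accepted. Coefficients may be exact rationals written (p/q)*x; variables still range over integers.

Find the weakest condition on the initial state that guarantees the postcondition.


Working backward. After the program, the postcondition not ((1/3)*h + 3*cnt >= 6) must hold; in canonical form it is not (3*cnt + (1/3)*h >= 6).
Before cnt := pos: not ((1/3)*h + 3*pos >= 6)
Before cnt := 3*m + 2*pos - 7: not ((1/3)*h + 3*pos >= 6)
Answer: WP = not ((1/3)*h + 3*pos >= 6)


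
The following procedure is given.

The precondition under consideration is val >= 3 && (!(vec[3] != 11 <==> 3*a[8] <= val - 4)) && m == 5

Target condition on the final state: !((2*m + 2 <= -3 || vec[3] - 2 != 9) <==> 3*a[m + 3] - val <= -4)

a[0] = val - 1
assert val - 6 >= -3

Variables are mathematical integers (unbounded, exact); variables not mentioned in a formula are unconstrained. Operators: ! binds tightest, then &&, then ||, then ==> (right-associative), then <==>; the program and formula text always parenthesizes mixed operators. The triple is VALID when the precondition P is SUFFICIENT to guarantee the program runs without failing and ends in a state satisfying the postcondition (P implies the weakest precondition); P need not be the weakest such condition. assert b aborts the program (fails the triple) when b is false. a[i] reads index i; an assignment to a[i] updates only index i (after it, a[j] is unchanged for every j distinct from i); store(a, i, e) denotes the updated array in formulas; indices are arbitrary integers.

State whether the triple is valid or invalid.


Working backward. After the program, the postcondition !((2*m + 2 <= -3 || vec[3] - 2 != 9) <==> 3*a[m + 3] - val <= -4) must hold; in canonical form it is !((2*m <= -5 || vec[3] != 11) <==> 3*a[m + 3] <= val - 4).
Before assert val - 6 >= -3: val >= 3 && (!((2*m <= -5 || vec[3] != 11) <==> 3*a[m + 3] <= val - 4))
Before a[0] := val - 1: val >= 3 && (!((2*m <= -5 || vec[3] != 11) <==> 3*store(a, 0, val - 1)[m + 3] <= val - 4))
The weakest precondition is val >= 3 && (!((2*m <= -5 || vec[3] != 11) <==> 3*store(a, 0, val - 1)[m + 3] <= val - 4)).
Check whether val >= 3 && (!(vec[3] != 11 <==> 3*a[8] <= val - 4)) && m == 5 implies it.
Every state satisfying the precondition satisfies the weakest precondition: the implication holds.
Answer: valid


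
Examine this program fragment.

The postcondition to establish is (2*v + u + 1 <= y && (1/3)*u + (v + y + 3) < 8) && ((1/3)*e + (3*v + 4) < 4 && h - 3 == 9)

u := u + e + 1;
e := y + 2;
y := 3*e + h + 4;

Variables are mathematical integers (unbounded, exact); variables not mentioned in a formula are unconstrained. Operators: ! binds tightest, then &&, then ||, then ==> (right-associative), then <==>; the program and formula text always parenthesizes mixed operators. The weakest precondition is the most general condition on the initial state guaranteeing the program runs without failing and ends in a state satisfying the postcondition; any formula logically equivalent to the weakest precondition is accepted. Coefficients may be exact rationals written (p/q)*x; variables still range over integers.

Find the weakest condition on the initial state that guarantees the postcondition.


Working backward. After the program, the postcondition (2*v + u + 1 <= y && (1/3)*u + (v + y + 3) < 8) && ((1/3)*e + (3*v + 4) < 4 && h - 3 == 9) must hold; in canonical form it is u + 2*v <= y - 1 && (1/3)*u + v + y < 5 && (1/3)*e + 3*v < 0 && h == 12.
Before y := 3*e + h + 4: u + 2*v <= 3*e + h + 3 && 3*e + h + (1/3)*u + v < 1 && (1/3)*e + 3*v < 0 && h == 12
Before e := y + 2: u + 2*v <= h + 3*y + 9 && h + (1/3)*u + v + 3*y < -5 && 3*v + (1/3)*y < -2/3 && h == 12
Before u := u + e + 1: e + u + 2*v <= h + 3*y + 8 && (1/3)*e + h + (1/3)*u + v + 3*y < -16/3 && 3*v + (1/3)*y < -2/3 && h == 12
Answer: WP = e + u + 2*v <= h + 3*y + 8 && (1/3)*e + h + (1/3)*u + v + 3*y < -16/3 && 3*v + (1/3)*y < -2/3 && h == 12


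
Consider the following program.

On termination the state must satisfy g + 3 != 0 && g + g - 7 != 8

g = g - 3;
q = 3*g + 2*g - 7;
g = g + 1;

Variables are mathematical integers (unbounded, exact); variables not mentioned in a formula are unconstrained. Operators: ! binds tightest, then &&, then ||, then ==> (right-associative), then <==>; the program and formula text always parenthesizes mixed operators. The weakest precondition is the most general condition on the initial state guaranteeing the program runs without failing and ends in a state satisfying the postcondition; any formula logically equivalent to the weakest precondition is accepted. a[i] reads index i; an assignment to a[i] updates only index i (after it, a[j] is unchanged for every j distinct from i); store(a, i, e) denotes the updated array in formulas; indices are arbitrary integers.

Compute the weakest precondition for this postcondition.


Working backward. After the program, the postcondition g + 3 != 0 && g + g - 7 != 8 must hold; in canonical form it is g != -3 && 2*g != 15.
Before g := g + 1: g != -4 && 2*g != 13
Before q := 3*g + 2*g - 7: g != -4 && 2*g != 13
Before g := g - 3: g != -1 && 2*g != 19
Answer: WP = g != -1 && 2*g != 19


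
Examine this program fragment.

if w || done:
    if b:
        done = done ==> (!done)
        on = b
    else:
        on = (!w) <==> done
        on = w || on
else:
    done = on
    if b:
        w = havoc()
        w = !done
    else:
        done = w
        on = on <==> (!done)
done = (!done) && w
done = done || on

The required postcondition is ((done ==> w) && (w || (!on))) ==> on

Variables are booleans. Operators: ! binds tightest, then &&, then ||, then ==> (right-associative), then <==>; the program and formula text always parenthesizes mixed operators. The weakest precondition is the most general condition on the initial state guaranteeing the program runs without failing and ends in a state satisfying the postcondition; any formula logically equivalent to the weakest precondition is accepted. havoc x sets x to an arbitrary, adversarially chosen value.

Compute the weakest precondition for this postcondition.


Working backward. After the program, ((done ==> w) && (w || (!on))) ==> on must hold.
Before done := done || on: (((done || on) ==> w) && (w || (!on))) ==> on
Before done := (!done) && w: (((((!done) && w) || on) ==> w) && (w || (!on))) ==> on
Then branch requires (b ==> ((((((!(done ==> (!done))) && w) || b) ==> w) && (w || (!b))) ==> b)) && ((!b) ==> ((((((!done) && w) || w || ((!w) <==> done)) ==> w) && (w || (!(w || ((!w) <==> done))))) ==> (w || ((!w) <==> done)))); else branch requires (b ==> ((!on) ==> on)) && ((!b) ==> ((((on <==> (!w)) ==> w) && (w || (!(on <==> (!w))))) ==> (on <==> (!w)))).
Before the if: ((w || done) ==> ((b ==> ((((((!(done ==> (!done))) && w) || b) ==> w) && (w || (!b))) ==> b)) && ((!b) ==> ((((((!done) && w) || w || ((!w) <==> done)) ==> w) && (w || (!(w || ((!w) <==> done))))) ==> (w || ((!w) <==> done)))))) && ((!(w || done)) ==> ((b ==> ((!on) ==> on)) && ((!b) ==> ((((on <==> (!w)) ==> w) && (w || (!(on <==> (!w))))) ==> (on <==> (!w))))))
Answer: WP = ((w || done) ==> ((b ==> ((((((!(done ==> (!done))) && w) || b) ==> w) && (w || (!b))) ==> b)) && ((!b) ==> ((((((!done) && w) || w || ((!w) <==> done)) ==> w) && (w || (!(w || ((!w) <==> done))))) ==> (w || ((!w) <==> done)))))) && ((!(w || done)) ==> ((b ==> ((!on) ==> on)) && ((!b) ==> ((((on <==> (!w)) ==> w) && (w || (!(on <==> (!w))))) ==> (on <==> (!w))))))


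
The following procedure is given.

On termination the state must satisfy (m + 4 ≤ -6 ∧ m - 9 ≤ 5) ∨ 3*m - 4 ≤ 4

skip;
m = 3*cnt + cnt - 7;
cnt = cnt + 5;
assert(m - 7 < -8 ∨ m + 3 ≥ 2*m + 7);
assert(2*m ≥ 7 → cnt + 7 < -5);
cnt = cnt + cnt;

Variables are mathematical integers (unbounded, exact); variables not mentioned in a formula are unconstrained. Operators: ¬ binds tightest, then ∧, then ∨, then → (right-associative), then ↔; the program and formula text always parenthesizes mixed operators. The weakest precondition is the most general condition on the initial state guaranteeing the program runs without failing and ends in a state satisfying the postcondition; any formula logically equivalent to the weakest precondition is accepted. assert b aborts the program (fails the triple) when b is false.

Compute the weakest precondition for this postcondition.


Working backward. After the program, the postcondition (m + 4 ≤ -6 ∧ m - 9 ≤ 5) ∨ 3*m - 4 ≤ 4 must hold; in canonical form it is (m ≤ -10 ∧ m ≤ 14) ∨ 3*m ≤ 8.
Before cnt := cnt + cnt: (m ≤ -10 ∧ m ≤ 14) ∨ 3*m ≤ 8
Before assert 2*m ≥ 7 → cnt + 7 < -5: (2*m ≥ 7 → cnt < -12) ∧ ((m ≤ -10 ∧ m ≤ 14) ∨ 3*m ≤ 8)
Before assert m - 7 < -8 ∨ m + 3 ≥ 2*m + 7: (m < -1 ∨ m ≤ -4) ∧ (2*m ≥ 7 → cnt < -12) ∧ ((m ≤ -10 ∧ m ≤ 14) ∨ 3*m ≤ 8)
Before cnt := cnt + 5: (m < -1 ∨ m ≤ -4) ∧ (2*m ≥ 7 → cnt < -17) ∧ ((m ≤ -10 ∧ m ≤ 14) ∨ 3*m ≤ 8)
Before m := 3*cnt + cnt - 7: (4*cnt < 6 ∨ 4*cnt ≤ 3) ∧ (8*cnt ≥ 21 → cnt < -17) ∧ ((4*cnt ≤ -3 ∧ 4*cnt ≤ 21) ∨ 12*cnt ≤ 29)
Before skip: (4*cnt < 6 ∨ 4*cnt ≤ 3) ∧ (8*cnt ≥ 21 → cnt < -17) ∧ ((4*cnt ≤ -3 ∧ 4*cnt ≤ 21) ∨ 12*cnt ≤ 29)
Answer: WP = (4*cnt < 6 ∨ 4*cnt ≤ 3) ∧ (8*cnt ≥ 21 → cnt < -17) ∧ ((4*cnt ≤ -3 ∧ 4*cnt ≤ 21) ∨ 12*cnt ≤ 29)


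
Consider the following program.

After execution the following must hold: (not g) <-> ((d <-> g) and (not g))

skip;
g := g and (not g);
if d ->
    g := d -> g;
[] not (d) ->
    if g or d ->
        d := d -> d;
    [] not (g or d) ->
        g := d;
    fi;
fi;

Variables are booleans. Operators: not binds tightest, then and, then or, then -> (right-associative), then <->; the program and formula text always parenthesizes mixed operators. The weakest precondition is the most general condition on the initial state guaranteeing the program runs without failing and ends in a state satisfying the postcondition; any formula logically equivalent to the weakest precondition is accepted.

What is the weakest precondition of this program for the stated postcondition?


Working backward. After the program, (not g) <-> ((d <-> g) and (not g)) must hold.
Then branch requires (not (d -> g)) <-> ((d <-> (d -> g)) and (not (d -> g))); else branch requires (g or d) -> g.
Before the if: (d -> ((not (d -> g)) <-> ((d <-> (d -> g)) and (not (d -> g))))) and ((not d) -> ((g or d) -> g))
Before g := g and (not g): d -> (d <-> ((d <-> (not d)) and d))
Before skip: d -> (d <-> ((d <-> (not d)) and d))
Answer: WP = d -> (d <-> ((d <-> (not d)) and d))


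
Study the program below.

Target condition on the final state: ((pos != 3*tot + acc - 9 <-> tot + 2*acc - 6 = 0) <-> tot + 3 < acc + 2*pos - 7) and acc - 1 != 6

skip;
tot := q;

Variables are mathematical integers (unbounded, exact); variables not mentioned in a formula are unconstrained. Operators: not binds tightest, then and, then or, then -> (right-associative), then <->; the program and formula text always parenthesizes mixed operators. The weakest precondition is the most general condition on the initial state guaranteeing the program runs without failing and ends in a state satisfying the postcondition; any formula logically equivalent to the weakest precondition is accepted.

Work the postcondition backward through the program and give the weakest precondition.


Working backward. After the program, the postcondition ((pos != 3*tot + acc - 9 <-> tot + 2*acc - 6 = 0) <-> tot + 3 < acc + 2*pos - 7) and acc - 1 != 6 must hold; in canonical form it is ((pos != acc + 3*tot - 9 <-> 2*acc + tot = 6) <-> tot < acc + 2*pos - 10) and acc != 7.
Before tot := q: ((pos != acc + 3*q - 9 <-> 2*acc + q = 6) <-> q < acc + 2*pos - 10) and acc != 7
Before skip: ((pos != acc + 3*q - 9 <-> 2*acc + q = 6) <-> q < acc + 2*pos - 10) and acc != 7
Answer: WP = ((pos != acc + 3*q - 9 <-> 2*acc + q = 6) <-> q < acc + 2*pos - 10) and acc != 7


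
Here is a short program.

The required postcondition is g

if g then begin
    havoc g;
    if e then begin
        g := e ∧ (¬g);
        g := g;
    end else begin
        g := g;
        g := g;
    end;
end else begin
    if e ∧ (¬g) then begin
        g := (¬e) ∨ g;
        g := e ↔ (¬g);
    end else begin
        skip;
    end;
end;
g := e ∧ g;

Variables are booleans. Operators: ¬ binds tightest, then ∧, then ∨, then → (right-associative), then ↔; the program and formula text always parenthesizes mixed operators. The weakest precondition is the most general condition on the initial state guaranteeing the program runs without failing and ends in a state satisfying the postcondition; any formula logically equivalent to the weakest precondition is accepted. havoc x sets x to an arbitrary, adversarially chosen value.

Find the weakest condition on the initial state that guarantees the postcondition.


Working backward. After the program, g must hold.
Before g := e ∧ g: e ∧ g
Then branch requires false; else branch requires ((e ∧ (¬g)) → (e ∧ (e ↔ (¬((¬e) ∨ g))))) ∧ ((¬(e ∧ (¬g))) → (e ∧ g)).
Before the if: (¬g) ∧ ((¬g) → (((e ∧ (¬g)) → (e ∧ (e ↔ (¬((¬e) ∨ g))))) ∧ ((¬(e ∧ (¬g))) → (e ∧ g))))
Answer: WP = (¬g) ∧ ((¬g) → (((e ∧ (¬g)) → (e ∧ (e ↔ (¬((¬e) ∨ g))))) ∧ ((¬(e ∧ (¬g))) → (e ∧ g))))


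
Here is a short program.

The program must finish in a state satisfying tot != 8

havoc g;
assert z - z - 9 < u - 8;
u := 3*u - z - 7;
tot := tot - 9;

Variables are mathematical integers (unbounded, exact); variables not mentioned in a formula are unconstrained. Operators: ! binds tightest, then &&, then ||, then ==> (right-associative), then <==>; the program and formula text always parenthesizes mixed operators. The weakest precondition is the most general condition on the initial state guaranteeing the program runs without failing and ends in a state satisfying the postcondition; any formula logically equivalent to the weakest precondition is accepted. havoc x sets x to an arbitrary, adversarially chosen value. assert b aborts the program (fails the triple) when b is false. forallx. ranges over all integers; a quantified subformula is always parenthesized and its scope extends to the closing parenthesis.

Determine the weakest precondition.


Working backward. After the program, tot != 8 must hold.
Before tot := tot - 9: tot != 17
Before u := 3*u - z - 7: tot != 17
Before assert z - z - 9 < u - 8: u > -1 && tot != 17
Before havoc g: u > -1 && tot != 17
Answer: WP = u > -1 && tot != 17
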